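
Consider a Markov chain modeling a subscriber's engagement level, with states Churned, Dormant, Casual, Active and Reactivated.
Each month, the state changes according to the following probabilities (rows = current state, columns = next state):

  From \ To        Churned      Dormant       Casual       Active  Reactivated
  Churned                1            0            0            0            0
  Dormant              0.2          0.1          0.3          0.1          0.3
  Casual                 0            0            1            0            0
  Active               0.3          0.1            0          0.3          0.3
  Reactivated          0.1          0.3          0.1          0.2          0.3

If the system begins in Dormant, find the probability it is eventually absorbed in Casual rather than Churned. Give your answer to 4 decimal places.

Let h(s) be the probability of absorption at Casual starting from transient state s. Then h(Casual) = 1 and h(Churned) = 0. By first-step analysis:
h(Dormant) = 0.2·0 + 0.1·h(Dormant) + 0.3·1 + 0.1·h(Active) + 0.3·h(Reactivated)
h(Active) = 0.3·0 + 0.1·h(Dormant) + 0.3·h(Active) + 0.3·h(Reactivated)
h(Reactivated) = 0.1·0 + 0.3·h(Dormant) + 0.1·1 + 0.2·h(Active) + 0.3·h(Reactivated)
Solving: h(Dormant) = 0.5066, h(Active) = 0.2583, h(Reactivated) = 0.4338.
Starting from Dormant, the probability is 0.5066.

0.5066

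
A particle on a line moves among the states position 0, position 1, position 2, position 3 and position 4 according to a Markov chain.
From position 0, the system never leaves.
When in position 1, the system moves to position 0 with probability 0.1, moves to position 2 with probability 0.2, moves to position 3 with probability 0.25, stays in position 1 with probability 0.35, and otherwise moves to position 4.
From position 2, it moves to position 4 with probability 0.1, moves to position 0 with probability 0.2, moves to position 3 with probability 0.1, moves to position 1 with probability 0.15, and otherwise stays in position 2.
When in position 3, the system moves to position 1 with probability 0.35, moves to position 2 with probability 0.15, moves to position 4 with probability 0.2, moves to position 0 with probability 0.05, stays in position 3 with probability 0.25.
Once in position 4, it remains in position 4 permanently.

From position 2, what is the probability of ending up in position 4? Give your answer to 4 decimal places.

0.4297

Let h(s) be the probability of absorption at position 4 starting from transient state s. Then h(position 4) = 1 and h(position 0) = 0. By first-step analysis:
h(position 1) = 0.1·0 + 0.35·h(position 1) + 0.2·h(position 2) + 0.25·h(position 3) + 0.1·1
h(position 2) = 0.2·0 + 0.15·h(position 1) + 0.45·h(position 2) + 0.1·h(position 3) + 0.1·1
h(position 3) = 0.05·0 + 0.35·h(position 1) + 0.15·h(position 2) + 0.25·h(position 3) + 0.2·1
Solving: h(position 1) = 0.5139, h(position 2) = 0.4297, h(position 3) = 0.5924.
Starting from position 2, the probability is 0.4297.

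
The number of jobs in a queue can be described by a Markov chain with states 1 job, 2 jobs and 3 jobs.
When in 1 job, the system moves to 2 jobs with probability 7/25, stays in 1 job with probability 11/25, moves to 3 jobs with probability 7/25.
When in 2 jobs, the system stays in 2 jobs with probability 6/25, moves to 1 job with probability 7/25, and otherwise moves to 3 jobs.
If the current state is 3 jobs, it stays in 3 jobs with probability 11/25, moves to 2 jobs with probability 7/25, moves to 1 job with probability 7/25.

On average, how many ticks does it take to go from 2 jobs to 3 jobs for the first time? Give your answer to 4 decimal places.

2.4194

Let t(s) be the expected number of ticks to first reach 3 jobs from state s, with t(3 jobs) = 0. Conditioning on the first tick:
t(1 job) = 1 + 0.44·t(1 job) + 0.28·t(2 jobs)
t(2 jobs) = 1 + 0.28·t(1 job) + 0.24·t(2 jobs)
Solving: t(1 job) = 2.9954, t(2 jobs) = 2.4194.
Expected ticks from 2 jobs to 3 jobs: 2.4194.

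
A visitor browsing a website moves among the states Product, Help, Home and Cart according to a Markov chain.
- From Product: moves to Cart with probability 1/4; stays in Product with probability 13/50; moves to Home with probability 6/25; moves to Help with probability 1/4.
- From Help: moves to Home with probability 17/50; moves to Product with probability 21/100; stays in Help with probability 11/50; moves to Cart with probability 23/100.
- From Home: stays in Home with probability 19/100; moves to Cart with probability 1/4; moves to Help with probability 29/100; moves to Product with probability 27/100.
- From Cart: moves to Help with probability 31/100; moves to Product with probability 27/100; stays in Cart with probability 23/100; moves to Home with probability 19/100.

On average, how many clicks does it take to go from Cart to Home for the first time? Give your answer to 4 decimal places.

Let t(s) be the expected number of clicks to first reach Home from state s, with t(Home) = 0. Conditioning on the first click:
t(Product) = 1 + 0.26·t(Product) + 0.25·t(Help) + 0.25·t(Cart)
t(Help) = 1 + 0.21·t(Product) + 0.22·t(Help) + 0.23·t(Cart)
t(Cart) = 1 + 0.27·t(Product) + 0.31·t(Help) + 0.23·t(Cart)
Solving: t(Product) = 3.9422, t(Help) = 3.5561, t(Cart) = 4.1127.
Expected clicks from Cart to Home: 4.1127.

4.1127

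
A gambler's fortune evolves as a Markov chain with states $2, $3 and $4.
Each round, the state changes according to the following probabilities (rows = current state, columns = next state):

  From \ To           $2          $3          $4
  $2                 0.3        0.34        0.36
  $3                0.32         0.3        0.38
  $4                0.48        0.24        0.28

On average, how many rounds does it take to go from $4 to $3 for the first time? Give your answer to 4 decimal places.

Let t(s) be the expected number of rounds to first reach $3 from state s, with t($3) = 0. Conditioning on the first round:
t($2) = 1 + 0.3·t($2) + 0.36·t($4)
t($4) = 1 + 0.48·t($2) + 0.28·t($4)
Solving: t($2) = 3.2609, t($4) = 3.5628.
Expected rounds from $4 to $3: 3.5628.

3.5628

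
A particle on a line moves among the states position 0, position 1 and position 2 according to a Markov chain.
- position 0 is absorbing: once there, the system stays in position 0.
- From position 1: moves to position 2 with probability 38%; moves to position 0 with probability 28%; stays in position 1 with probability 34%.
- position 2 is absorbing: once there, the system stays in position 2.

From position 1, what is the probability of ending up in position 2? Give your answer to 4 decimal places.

Let h(s) be the probability of absorption at position 2 starting from transient state s. Then h(position 2) = 1 and h(position 0) = 0. By first-step analysis:
h(position 1) = 0.28·0 + 0.34·h(position 1) + 0.38·1
Solving: h(position 1) = 0.5758.
Starting from position 1, the probability is 0.5758.

0.5758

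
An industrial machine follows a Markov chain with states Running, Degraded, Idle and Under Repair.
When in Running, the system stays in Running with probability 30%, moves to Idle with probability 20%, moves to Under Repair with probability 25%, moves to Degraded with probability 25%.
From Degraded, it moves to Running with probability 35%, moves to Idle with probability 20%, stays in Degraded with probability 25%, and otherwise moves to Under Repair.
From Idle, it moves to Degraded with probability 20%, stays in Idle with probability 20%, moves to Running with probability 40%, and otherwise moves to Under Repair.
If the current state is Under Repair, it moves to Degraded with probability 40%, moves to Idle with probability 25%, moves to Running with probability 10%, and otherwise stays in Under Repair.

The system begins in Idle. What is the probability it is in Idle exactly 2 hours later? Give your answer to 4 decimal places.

Propagate the distribution vector 2 hours from Idle.
After 0 hours: (0.0000, 0.0000, 1.0000, 0.0000)
After 1 hour: (0.4000, 0.2000, 0.2000, 0.2000)
After 2 hours: (0.2900, 0.2700, 0.2100, 0.2300)
P(in Idle after 2 hours) = 0.2100

0.2100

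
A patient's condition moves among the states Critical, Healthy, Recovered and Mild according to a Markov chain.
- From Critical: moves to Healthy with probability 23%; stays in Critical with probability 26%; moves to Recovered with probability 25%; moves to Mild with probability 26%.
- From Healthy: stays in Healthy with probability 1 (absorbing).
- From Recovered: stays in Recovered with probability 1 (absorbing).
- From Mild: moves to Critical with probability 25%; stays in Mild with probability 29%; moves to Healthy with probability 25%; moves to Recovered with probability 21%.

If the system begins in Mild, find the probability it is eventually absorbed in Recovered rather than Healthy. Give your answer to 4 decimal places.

Let h(s) be the probability of absorption at Recovered starting from transient state s. Then h(Recovered) = 1 and h(Healthy) = 0. By first-step analysis:
h(Critical) = 0.26·h(Critical) + 0.23·0 + 0.25·1 + 0.26·h(Mild)
h(Mild) = 0.25·h(Critical) + 0.25·0 + 0.21·1 + 0.29·h(Mild)
Solving: h(Critical) = 0.5041, h(Mild) = 0.4733.
Starting from Mild, the probability is 0.4733.

0.4733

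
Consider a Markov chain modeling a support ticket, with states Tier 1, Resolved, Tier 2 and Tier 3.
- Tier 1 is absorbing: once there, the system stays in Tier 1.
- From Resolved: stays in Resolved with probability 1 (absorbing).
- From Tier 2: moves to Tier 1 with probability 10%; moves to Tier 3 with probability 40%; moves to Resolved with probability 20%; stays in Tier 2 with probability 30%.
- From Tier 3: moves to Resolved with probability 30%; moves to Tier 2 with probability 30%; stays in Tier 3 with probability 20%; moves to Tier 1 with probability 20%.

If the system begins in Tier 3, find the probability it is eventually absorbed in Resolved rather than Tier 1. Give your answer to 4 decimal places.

Let h(s) be the probability of absorption at Resolved starting from transient state s. Then h(Resolved) = 1 and h(Tier 1) = 0. By first-step analysis:
h(Tier 2) = 0.1·0 + 0.2·1 + 0.3·h(Tier 2) + 0.4·h(Tier 3)
h(Tier 3) = 0.2·0 + 0.3·1 + 0.3·h(Tier 2) + 0.2·h(Tier 3)
Solving: h(Tier 2) = 0.6364, h(Tier 3) = 0.6136.
Starting from Tier 3, the probability is 0.6136.

0.6136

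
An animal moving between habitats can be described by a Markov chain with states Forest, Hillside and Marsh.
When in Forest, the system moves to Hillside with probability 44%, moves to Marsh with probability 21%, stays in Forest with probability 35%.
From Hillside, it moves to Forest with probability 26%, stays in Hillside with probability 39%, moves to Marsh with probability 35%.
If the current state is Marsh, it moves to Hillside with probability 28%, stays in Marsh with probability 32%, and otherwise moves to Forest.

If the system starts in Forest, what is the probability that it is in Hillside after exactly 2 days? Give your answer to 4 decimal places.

Sum over the intermediate state after 1 day:
P = P(Forest→Forest)·P(Forest→Hillside) + P(Forest→Hillside)·P(Hillside→Hillside) + P(Forest→Marsh)·P(Marsh→Hillside)
  = 0.35×0.44 + 0.44×0.39 + 0.21×0.28
  = 0.1540 + 0.1716 + 0.0588 = 0.3844

0.3844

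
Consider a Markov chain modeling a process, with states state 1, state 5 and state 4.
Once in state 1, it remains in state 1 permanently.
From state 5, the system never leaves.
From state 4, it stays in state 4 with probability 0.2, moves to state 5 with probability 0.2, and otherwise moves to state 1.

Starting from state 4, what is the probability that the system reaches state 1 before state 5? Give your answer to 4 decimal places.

0.7500

Let h(s) be the probability of absorption at state 1 starting from transient state s. Then h(state 1) = 1 and h(state 5) = 0. By first-step analysis:
h(state 4) = 0.6·1 + 0.2·0 + 0.2·h(state 4)
Solving: h(state 4) = 0.7500.
Starting from state 4, the probability is 0.7500.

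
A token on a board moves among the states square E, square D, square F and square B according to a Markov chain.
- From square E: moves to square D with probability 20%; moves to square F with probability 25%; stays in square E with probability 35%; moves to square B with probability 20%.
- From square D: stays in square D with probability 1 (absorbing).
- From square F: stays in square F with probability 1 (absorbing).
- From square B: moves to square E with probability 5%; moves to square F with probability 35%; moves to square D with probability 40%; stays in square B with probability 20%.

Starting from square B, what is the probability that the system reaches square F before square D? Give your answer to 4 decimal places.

Let h(s) be the probability of absorption at square F starting from transient state s. Then h(square F) = 1 and h(square D) = 0. By first-step analysis:
h(square E) = 0.35·h(square E) + 0.2·0 + 0.25·1 + 0.2·h(square B)
h(square B) = 0.05·h(square E) + 0.4·0 + 0.35·1 + 0.2·h(square B)
Solving: h(square E) = 0.5294, h(square B) = 0.4706.
Starting from square B, the probability is 0.4706.

0.4706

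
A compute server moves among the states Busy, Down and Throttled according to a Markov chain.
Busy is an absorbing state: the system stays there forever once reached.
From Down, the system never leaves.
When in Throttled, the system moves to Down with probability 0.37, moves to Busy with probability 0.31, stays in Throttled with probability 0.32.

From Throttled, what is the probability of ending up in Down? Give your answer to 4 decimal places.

Let h(s) be the probability of absorption at Down starting from transient state s. Then h(Down) = 1 and h(Busy) = 0. By first-step analysis:
h(Throttled) = 0.31·0 + 0.37·1 + 0.32·h(Throttled)
Solving: h(Throttled) = 0.5441.
Starting from Throttled, the probability is 0.5441.

0.5441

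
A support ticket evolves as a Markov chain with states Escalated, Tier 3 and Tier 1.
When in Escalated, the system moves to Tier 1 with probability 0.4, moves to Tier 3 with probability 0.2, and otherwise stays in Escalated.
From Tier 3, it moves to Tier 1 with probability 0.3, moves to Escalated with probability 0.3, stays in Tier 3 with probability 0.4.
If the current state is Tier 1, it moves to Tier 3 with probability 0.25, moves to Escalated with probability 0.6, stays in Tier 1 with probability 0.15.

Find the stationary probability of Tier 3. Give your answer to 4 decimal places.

0.2687

Let the stationary distribution be π with π = πP and π_1 + π_2 + π_3 = 1.
π_1 = 0.4·π_1 + 0.3·π_2 + 0.6·π_3
π_2 = 0.2·π_1 + 0.4·π_2 + 0.25·π_3
Solving with the normalization constraint gives π = (0.4328, 0.2687, 0.2985).
So the stationary probability of Tier 3 is 0.2687.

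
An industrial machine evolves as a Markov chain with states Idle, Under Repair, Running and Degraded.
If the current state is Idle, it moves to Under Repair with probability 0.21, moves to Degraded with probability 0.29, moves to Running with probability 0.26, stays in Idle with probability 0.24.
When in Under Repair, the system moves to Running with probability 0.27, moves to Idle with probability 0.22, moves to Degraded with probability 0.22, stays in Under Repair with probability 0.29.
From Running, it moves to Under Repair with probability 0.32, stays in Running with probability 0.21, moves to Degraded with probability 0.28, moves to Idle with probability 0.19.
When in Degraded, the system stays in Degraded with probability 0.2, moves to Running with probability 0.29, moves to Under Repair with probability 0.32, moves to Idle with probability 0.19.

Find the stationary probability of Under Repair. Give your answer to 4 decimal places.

0.2883

Let the stationary distribution be π with π = πP and π_1 + π_2 + π_3 + π_4 = 1.
π_1 = 0.24·π_1 + 0.22·π_2 + 0.19·π_3 + 0.19·π_4
π_2 = 0.21·π_1 + 0.29·π_2 + 0.32·π_3 + 0.32·π_4
π_3 = 0.26·π_1 + 0.27·π_2 + 0.21·π_3 + 0.29·π_4
Solving with the normalization constraint gives π = (0.2091, 0.2883, 0.2574, 0.2452).
So the stationary probability of Under Repair is 0.2883.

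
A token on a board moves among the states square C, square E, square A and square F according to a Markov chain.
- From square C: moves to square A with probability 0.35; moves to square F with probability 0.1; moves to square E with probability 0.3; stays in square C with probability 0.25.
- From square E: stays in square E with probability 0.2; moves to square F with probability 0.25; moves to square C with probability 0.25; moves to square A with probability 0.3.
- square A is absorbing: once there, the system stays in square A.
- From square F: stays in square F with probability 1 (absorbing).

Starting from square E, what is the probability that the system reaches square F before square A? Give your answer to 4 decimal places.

0.4048

Let h(s) be the probability of absorption at square F starting from transient state s. Then h(square F) = 1 and h(square A) = 0. By first-step analysis:
h(square C) = 0.25·h(square C) + 0.3·h(square E) + 0.35·0 + 0.1·1
h(square E) = 0.25·h(square C) + 0.2·h(square E) + 0.3·0 + 0.25·1
Solving: h(square C) = 0.2952, h(square E) = 0.4048.
Starting from square E, the probability is 0.4048.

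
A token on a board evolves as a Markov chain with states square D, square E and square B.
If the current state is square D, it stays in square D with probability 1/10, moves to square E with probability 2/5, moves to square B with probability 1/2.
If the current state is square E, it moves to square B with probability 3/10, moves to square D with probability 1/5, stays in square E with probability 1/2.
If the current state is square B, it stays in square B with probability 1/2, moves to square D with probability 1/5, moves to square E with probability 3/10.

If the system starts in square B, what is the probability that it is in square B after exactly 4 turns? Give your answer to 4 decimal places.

Propagate the distribution vector 4 turns from square B.
After 0 turns: (0.0000, 0.0000, 1.0000)
After 1 turn: (0.2000, 0.3000, 0.5000)
After 2 turns: (0.1800, 0.3800, 0.4400)
After 3 turns: (0.1820, 0.3940, 0.4240)
After 4 turns: (0.1818, 0.3970, 0.4212)
P(in square B after 4 turns) = 0.4212

0.4212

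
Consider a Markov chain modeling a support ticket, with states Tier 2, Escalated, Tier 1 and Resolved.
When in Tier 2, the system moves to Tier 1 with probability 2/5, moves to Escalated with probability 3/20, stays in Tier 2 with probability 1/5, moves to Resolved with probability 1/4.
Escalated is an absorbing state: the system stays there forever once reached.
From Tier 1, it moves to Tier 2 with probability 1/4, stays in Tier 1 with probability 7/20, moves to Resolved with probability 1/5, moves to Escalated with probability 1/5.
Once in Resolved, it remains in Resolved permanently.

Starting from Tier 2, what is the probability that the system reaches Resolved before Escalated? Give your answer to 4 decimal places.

Let h(s) be the probability of absorption at Resolved starting from transient state s. Then h(Resolved) = 1 and h(Escalated) = 0. By first-step analysis:
h(Tier 2) = 0.2·h(Tier 2) + 0.15·0 + 0.4·h(Tier 1) + 0.25·1
h(Tier 1) = 0.25·h(Tier 2) + 0.2·0 + 0.35·h(Tier 1) + 0.2·1
Solving: h(Tier 2) = 0.5774, h(Tier 1) = 0.5298.
Starting from Tier 2, the probability is 0.5774.

0.5774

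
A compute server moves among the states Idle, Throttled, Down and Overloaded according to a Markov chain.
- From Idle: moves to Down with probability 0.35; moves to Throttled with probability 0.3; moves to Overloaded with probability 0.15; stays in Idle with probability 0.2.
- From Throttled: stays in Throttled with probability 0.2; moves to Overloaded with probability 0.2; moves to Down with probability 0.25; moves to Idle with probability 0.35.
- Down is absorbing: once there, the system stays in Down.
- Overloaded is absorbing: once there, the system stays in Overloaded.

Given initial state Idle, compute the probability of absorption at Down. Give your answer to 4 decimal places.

0.6636

Let h(s) be the probability of absorption at Down starting from transient state s. Then h(Down) = 1 and h(Overloaded) = 0. By first-step analysis:
h(Idle) = 0.2·h(Idle) + 0.3·h(Throttled) + 0.35·1 + 0.15·0
h(Throttled) = 0.35·h(Idle) + 0.2·h(Throttled) + 0.25·1 + 0.2·0
Solving: h(Idle) = 0.6636, h(Throttled) = 0.6028.
Starting from Idle, the probability is 0.6636.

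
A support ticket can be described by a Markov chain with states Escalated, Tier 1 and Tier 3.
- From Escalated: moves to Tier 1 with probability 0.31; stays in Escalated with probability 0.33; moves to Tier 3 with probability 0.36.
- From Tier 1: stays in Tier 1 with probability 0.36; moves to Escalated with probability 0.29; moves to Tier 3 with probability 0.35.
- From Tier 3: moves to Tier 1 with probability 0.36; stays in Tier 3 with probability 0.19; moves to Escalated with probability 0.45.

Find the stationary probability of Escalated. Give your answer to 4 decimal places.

0.3529

Let the stationary distribution be π with π = πP and π_1 + π_2 + π_3 = 1.
π_1 = 0.33·π_1 + 0.29·π_2 + 0.45·π_3
π_2 = 0.31·π_1 + 0.36·π_2 + 0.36·π_3
Solving with the normalization constraint gives π = (0.3529, 0.3424, 0.3048).
So the stationary probability of Escalated is 0.3529.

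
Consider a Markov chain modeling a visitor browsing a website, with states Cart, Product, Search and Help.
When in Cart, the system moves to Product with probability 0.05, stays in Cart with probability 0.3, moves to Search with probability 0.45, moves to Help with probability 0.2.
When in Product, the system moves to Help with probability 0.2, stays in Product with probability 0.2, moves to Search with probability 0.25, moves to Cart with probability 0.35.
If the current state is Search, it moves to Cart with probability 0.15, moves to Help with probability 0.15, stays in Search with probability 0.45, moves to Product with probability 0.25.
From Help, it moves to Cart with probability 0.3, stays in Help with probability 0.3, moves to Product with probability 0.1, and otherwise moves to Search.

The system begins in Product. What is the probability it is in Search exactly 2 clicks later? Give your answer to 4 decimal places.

0.3800

Propagate the distribution vector 2 clicks from Product.
After 0 clicks: (0.0000, 1.0000, 0.0000, 0.0000)
After 1 click: (0.3500, 0.2000, 0.2500, 0.2000)
After 2 clicks: (0.2725, 0.1400, 0.3800, 0.2075)
P(in Search after 2 clicks) = 0.3800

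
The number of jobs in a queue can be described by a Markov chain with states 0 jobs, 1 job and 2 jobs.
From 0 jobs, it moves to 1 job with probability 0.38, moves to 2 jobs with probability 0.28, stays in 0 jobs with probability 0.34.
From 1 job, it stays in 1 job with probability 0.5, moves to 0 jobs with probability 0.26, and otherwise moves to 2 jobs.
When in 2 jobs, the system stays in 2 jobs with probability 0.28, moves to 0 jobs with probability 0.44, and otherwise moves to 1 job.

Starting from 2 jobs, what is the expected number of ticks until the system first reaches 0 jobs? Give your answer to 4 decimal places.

Let t(s) be the expected number of ticks to first reach 0 jobs from state s, with t(0 jobs) = 0. Conditioning on the first tick:
t(1 job) = 1 + 0.5·t(1 job) + 0.24·t(2 jobs)
t(2 jobs) = 1 + 0.28·t(1 job) + 0.28·t(2 jobs)
Solving: t(1 job) = 3.2787, t(2 jobs) = 2.6639.
Expected ticks from 2 jobs to 0 jobs: 2.6639.

2.6639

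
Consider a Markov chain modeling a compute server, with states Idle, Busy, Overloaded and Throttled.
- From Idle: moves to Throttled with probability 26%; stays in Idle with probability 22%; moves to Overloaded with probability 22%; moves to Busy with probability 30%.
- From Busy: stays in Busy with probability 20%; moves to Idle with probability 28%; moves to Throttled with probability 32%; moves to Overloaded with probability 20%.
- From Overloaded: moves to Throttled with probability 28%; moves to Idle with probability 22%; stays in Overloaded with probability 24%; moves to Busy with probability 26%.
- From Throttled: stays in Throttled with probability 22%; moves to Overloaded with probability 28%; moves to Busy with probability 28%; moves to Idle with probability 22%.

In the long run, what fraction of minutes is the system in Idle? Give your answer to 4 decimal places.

0.2356

Let the stationary distribution be π with π = πP and π_1 + π_2 + π_3 + π_4 = 1.
π_1 = 0.22·π_1 + 0.28·π_2 + 0.22·π_3 + 0.22·π_4
π_2 = 0.3·π_1 + 0.2·π_2 + 0.26·π_3 + 0.28·π_4
π_3 = 0.22·π_1 + 0.2·π_2 + 0.24·π_3 + 0.28·π_4
Solving with the normalization constraint gives π = (0.2356, 0.2593, 0.2357, 0.2695).
So the stationary probability of Idle is 0.2356.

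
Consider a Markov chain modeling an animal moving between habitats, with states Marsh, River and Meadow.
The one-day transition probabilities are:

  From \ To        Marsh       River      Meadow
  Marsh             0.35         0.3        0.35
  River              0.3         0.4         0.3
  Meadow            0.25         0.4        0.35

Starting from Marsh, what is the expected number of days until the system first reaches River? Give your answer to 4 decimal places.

Let t(s) be the expected number of days to first reach River from state s, with t(River) = 0. Conditioning on the first day:
t(Marsh) = 1 + 0.35·t(Marsh) + 0.35·t(Meadow)
t(Meadow) = 1 + 0.25·t(Marsh) + 0.35·t(Meadow)
Solving: t(Marsh) = 2.9851, t(Meadow) = 2.6866.
Expected days from Marsh to River: 2.9851.

2.9851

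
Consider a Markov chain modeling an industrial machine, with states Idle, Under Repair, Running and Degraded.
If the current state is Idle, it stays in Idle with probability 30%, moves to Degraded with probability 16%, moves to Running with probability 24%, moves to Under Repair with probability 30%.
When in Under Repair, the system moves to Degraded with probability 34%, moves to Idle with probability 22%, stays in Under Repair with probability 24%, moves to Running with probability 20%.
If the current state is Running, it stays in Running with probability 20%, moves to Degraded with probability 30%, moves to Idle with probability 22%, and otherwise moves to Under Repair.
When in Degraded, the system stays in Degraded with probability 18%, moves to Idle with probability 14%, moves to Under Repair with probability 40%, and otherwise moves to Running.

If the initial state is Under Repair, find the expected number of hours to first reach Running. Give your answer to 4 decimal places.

Let t(s) be the expected number of hours to first reach Running from state s, with t(Running) = 0. Conditioning on the first hour:
t(Idle) = 1 + 0.3·t(Idle) + 0.3·t(Under Repair) + 0.16·t(Degraded)
t(Under Repair) = 1 + 0.22·t(Idle) + 0.24·t(Under Repair) + 0.34·t(Degraded)
t(Degraded) = 1 + 0.14·t(Idle) + 0.4·t(Under Repair) + 0.18·t(Degraded)
Solving: t(Idle) = 4.2263, t(Under Repair) = 4.3588, t(Degraded) = 4.0673.
Expected hours from Under Repair to Running: 4.3588.

4.3588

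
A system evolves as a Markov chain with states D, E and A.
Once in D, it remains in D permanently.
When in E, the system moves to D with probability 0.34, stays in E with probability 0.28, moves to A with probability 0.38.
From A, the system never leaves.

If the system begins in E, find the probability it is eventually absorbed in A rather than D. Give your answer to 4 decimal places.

Let h(s) be the probability of absorption at A starting from transient state s. Then h(A) = 1 and h(D) = 0. By first-step analysis:
h(E) = 0.34·0 + 0.28·h(E) + 0.38·1
Solving: h(E) = 0.5278.
Starting from E, the probability is 0.5278.

0.5278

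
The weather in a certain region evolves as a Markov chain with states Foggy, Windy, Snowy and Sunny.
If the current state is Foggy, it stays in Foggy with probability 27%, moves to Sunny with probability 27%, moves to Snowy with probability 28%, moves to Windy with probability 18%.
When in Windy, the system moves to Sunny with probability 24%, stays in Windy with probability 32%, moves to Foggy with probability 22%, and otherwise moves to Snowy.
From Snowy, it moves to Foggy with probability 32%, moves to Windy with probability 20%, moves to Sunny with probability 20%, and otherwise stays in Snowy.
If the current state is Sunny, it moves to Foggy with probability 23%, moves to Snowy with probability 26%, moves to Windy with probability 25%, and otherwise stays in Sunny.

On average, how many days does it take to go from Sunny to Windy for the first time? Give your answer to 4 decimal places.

4.5889

Let t(s) be the expected number of days to first reach Windy from state s, with t(Windy) = 0. Conditioning on the first day:
t(Foggy) = 1 + 0.27·t(Foggy) + 0.28·t(Snowy) + 0.27·t(Sunny)
t(Snowy) = 1 + 0.32·t(Foggy) + 0.28·t(Snowy) + 0.2·t(Sunny)
t(Sunny) = 1 + 0.23·t(Foggy) + 0.26·t(Snowy) + 0.26·t(Sunny)
Solving: t(Foggy) = 4.9290, t(Snowy) = 4.8543, t(Sunny) = 4.5889.
Expected days from Sunny to Windy: 4.5889.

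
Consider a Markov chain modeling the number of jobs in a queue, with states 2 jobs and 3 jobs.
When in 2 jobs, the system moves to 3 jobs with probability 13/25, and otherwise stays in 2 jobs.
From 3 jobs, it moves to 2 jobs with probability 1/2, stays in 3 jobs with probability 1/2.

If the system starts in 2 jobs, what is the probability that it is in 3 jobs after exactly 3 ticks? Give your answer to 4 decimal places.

0.5098

Propagate the distribution vector 3 ticks from 2 jobs.
After 0 ticks: (1.0000, 0.0000)
After 1 tick: (0.4800, 0.5200)
After 2 ticks: (0.4904, 0.5096)
After 3 ticks: (0.4902, 0.5098)
P(in 3 jobs after 3 ticks) = 0.5098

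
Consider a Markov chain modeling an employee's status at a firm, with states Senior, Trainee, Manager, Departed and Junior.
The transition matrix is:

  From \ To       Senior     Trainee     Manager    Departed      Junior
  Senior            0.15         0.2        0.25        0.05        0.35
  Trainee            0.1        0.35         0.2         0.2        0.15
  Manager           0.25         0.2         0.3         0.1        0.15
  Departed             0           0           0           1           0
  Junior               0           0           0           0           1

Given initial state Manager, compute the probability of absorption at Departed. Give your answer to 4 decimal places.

Let h(s) be the probability of absorption at Departed starting from transient state s. Then h(Departed) = 1 and h(Junior) = 0. By first-step analysis:
h(Senior) = 0.15·h(Senior) + 0.2·h(Trainee) + 0.25·h(Manager) + 0.05·1 + 0.35·0
h(Trainee) = 0.1·h(Senior) + 0.35·h(Trainee) + 0.2·h(Manager) + 0.2·1 + 0.15·0
h(Manager) = 0.25·h(Senior) + 0.2·h(Trainee) + 0.3·h(Manager) + 0.1·1 + 0.15·0
Solving: h(Senior) = 0.2790, h(Trainee) = 0.4662, h(Manager) = 0.3757.
Starting from Manager, the probability is 0.3757.

0.3757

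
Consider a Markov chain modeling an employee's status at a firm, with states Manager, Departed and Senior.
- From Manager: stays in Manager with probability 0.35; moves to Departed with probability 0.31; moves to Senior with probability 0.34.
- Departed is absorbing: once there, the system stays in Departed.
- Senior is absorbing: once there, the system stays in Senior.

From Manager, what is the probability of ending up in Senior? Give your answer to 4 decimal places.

Let h(s) be the probability of absorption at Senior starting from transient state s. Then h(Senior) = 1 and h(Departed) = 0. By first-step analysis:
h(Manager) = 0.35·h(Manager) + 0.31·0 + 0.34·1
Solving: h(Manager) = 0.5231.
Starting from Manager, the probability is 0.5231.

0.5231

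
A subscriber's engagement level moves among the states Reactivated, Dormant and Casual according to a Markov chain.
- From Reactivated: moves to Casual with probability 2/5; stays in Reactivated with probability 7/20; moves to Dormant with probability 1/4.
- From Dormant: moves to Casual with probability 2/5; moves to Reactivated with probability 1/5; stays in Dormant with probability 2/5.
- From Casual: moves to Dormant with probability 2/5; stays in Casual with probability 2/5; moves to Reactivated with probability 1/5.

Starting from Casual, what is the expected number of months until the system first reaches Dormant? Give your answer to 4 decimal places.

Let t(s) be the expected number of months to first reach Dormant from state s, with t(Dormant) = 0. Conditioning on the first month:
t(Reactivated) = 1 + 0.35·t(Reactivated) + 0.4·t(Casual)
t(Casual) = 1 + 0.2·t(Reactivated) + 0.4·t(Casual)
Solving: t(Reactivated) = 3.2258, t(Casual) = 2.7419.
Expected months from Casual to Dormant: 2.7419.

2.7419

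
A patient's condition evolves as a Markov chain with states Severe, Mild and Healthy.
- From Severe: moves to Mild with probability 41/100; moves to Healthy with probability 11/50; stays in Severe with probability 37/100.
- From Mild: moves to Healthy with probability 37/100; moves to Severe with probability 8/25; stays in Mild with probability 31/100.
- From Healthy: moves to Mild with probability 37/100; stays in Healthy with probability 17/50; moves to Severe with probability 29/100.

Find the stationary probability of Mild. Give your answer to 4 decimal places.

Let the stationary distribution be π with π = πP and π_1 + π_2 + π_3 = 1.
π_1 = 0.37·π_1 + 0.32·π_2 + 0.29·π_3
π_2 = 0.41·π_1 + 0.31·π_2 + 0.37·π_3
Solving with the normalization constraint gives π = (0.3270, 0.3614, 0.3116).
So the stationary probability of Mild is 0.3614.

0.3614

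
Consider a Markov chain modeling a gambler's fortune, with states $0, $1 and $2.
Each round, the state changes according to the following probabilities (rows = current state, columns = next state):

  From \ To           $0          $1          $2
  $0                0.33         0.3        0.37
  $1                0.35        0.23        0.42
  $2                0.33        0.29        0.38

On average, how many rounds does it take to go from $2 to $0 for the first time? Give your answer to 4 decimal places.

Let t(s) be the expected number of rounds to first reach $0 from state s, with t($0) = 0. Conditioning on the first round:
t($1) = 1 + 0.23·t($1) + 0.42·t($2)
t($2) = 1 + 0.29·t($1) + 0.38·t($2)
Solving: t($1) = 2.9246, t($2) = 2.9809.
Expected rounds from $2 to $0: 2.9809.

2.9809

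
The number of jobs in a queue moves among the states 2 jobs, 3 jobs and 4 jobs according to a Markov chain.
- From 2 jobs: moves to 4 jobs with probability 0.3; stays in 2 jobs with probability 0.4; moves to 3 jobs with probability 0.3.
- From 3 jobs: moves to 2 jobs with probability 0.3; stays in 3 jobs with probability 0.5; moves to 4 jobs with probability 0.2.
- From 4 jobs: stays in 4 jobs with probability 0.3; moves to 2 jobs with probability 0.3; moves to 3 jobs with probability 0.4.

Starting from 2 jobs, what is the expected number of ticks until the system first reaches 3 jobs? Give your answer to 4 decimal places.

3.0303

Let t(s) be the expected number of ticks to first reach 3 jobs from state s, with t(3 jobs) = 0. Conditioning on the first tick:
t(2 jobs) = 1 + 0.4·t(2 jobs) + 0.3·t(4 jobs)
t(4 jobs) = 1 + 0.3·t(2 jobs) + 0.3·t(4 jobs)
Solving: t(2 jobs) = 3.0303, t(4 jobs) = 2.7273.
Expected ticks from 2 jobs to 3 jobs: 3.0303.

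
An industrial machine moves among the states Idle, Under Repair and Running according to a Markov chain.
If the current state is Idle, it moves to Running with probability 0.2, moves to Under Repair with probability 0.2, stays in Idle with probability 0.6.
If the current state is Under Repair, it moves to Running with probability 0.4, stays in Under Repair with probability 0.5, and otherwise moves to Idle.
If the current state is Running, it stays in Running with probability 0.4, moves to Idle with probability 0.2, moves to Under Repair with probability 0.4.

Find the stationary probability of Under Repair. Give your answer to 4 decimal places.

0.3846

Let the stationary distribution be π with π = πP and π_1 + π_2 + π_3 = 1.
π_1 = 0.6·π_1 + 0.1·π_2 + 0.2·π_3
π_2 = 0.2·π_1 + 0.5·π_2 + 0.4·π_3
Solving with the normalization constraint gives π = (0.2692, 0.3846, 0.3462).
So the stationary probability of Under Repair is 0.3846.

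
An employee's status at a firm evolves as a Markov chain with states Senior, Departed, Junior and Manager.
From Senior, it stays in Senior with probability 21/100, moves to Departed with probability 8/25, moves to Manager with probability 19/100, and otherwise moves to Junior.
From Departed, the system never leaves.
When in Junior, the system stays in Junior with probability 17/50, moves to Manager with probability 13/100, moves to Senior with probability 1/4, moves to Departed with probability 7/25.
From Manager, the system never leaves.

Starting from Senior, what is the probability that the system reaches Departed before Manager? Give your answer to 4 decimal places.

0.6416

Let h(s) be the probability of absorption at Departed starting from transient state s. Then h(Departed) = 1 and h(Manager) = 0. By first-step analysis:
h(Senior) = 0.21·h(Senior) + 0.32·1 + 0.28·h(Junior) + 0.19·0
h(Junior) = 0.25·h(Senior) + 0.28·1 + 0.34·h(Junior) + 0.13·0
Solving: h(Senior) = 0.6416, h(Junior) = 0.6673.
Starting from Senior, the probability is 0.6416.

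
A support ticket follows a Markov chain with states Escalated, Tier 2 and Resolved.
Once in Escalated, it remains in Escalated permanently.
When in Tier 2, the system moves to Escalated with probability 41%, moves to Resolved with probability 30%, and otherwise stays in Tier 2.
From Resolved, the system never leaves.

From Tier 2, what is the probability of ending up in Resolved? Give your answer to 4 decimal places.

0.4225

Let h(s) be the probability of absorption at Resolved starting from transient state s. Then h(Resolved) = 1 and h(Escalated) = 0. By first-step analysis:
h(Tier 2) = 0.41·0 + 0.29·h(Tier 2) + 0.3·1
Solving: h(Tier 2) = 0.4225.
Starting from Tier 2, the probability is 0.4225.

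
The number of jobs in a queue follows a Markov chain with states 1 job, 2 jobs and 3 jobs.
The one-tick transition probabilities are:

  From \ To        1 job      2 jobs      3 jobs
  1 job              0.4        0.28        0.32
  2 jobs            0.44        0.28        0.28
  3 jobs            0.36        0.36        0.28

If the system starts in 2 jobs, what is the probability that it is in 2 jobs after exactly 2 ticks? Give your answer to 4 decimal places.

Sum over the intermediate state after 1 tick:
P = P(2 jobs→1 job)·P(1 job→2 jobs) + P(2 jobs→2 jobs)·P(2 jobs→2 jobs) + P(2 jobs→3 jobs)·P(3 jobs→2 jobs)
  = 0.44×0.28 + 0.28×0.28 + 0.28×0.36
  = 0.1232 + 0.0784 + 0.1008 = 0.3024

0.3024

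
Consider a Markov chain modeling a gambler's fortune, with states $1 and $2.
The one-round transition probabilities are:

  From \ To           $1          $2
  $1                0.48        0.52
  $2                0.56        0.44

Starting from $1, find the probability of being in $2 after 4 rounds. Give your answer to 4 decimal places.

0.4815

Propagate the distribution vector 4 rounds from $1.
After 0 rounds: (1.0000, 0.0000)
After 1 round: (0.4800, 0.5200)
After 2 rounds: (0.5216, 0.4784)
After 3 rounds: (0.5183, 0.4817)
After 4 rounds: (0.5185, 0.4815)
P(in $2 after 4 rounds) = 0.4815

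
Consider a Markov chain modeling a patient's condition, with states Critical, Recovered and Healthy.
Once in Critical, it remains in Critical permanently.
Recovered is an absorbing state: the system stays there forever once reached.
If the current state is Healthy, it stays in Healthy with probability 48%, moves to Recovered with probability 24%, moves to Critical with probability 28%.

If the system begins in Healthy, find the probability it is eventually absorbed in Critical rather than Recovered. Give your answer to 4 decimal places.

Let h(s) be the probability of absorption at Critical starting from transient state s. Then h(Critical) = 1 and h(Recovered) = 0. By first-step analysis:
h(Healthy) = 0.28·1 + 0.24·0 + 0.48·h(Healthy)
Solving: h(Healthy) = 0.5385.
Starting from Healthy, the probability is 0.5385.

0.5385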